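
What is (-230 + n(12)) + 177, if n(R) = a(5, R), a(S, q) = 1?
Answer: -52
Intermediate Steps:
n(R) = 1
(-230 + n(12)) + 177 = (-230 + 1) + 177 = -229 + 177 = -52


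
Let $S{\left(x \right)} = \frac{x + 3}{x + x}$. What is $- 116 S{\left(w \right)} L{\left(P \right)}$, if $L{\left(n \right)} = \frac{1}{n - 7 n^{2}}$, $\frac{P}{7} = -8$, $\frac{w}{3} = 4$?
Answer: $\frac{145}{44016} \approx 0.0032943$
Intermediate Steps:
$w = 12$ ($w = 3 \cdot 4 = 12$)
$P = -56$ ($P = 7 \left(-8\right) = -56$)
$S{\left(x \right)} = \frac{3 + x}{2 x}$
$- 116 S{\left(w \right)} L{\left(P \right)} = - 116 \frac{3 + 12}{2 \cdot 12} \left(- \frac{1}{\left(-56\right) \left(-1 + 7 \left(-56\right)\right)}\right) = - 116 \cdot \frac{1}{2} \cdot \frac{1}{12} \cdot 15 \left(\left(-1\right) \left(- \frac{1}{56}\right) \frac{1}{-1 - 392}\right) = \left(-116\right) \frac{5}{8} \left(\left(-1\right) \left(- \frac{1}{56}\right) \frac{1}{-393}\right) = - \frac{145 \left(\left(-1\right) \left(- \frac{1}{56}\right) \left(- \frac{1}{393}\right)\right)}{2} = \left(- \frac{145}{2}\right) \left(- \frac{1}{22008}\right) = \frac{145}{44016}$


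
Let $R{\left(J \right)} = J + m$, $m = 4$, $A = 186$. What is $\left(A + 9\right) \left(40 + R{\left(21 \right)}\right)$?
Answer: $12675$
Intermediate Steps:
$R{\left(J \right)} = 4 + J$ ($R{\left(J \right)} = J + 4 = 4 + J$)
$\left(A + 9\right) \left(40 + R{\left(21 \right)}\right) = \left(186 + 9\right) \left(40 + \left(4 + 21\right)\right) = 195 \left(40 + 25\right) = 195 \cdot 65 = 12675$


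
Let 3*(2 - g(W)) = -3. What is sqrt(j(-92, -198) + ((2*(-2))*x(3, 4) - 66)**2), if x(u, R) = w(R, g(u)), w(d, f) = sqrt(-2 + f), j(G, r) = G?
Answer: 2*sqrt(1202) ≈ 69.340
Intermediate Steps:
g(W) = 3 (g(W) = 2 - 1/3*(-3) = 2 + 1 = 3)
x(u, R) = 1 (x(u, R) = sqrt(-2 + 3) = sqrt(1) = 1)
sqrt(j(-92, -198) + ((2*(-2))*x(3, 4) - 66)**2) = sqrt(-92 + ((2*(-2))*1 - 66)**2) = sqrt(-92 + (-4*1 - 66)**2) = sqrt(-92 + (-4 - 66)**2) = sqrt(-92 + (-70)**2) = sqrt(-92 + 4900) = sqrt(4808) = 2*sqrt(1202)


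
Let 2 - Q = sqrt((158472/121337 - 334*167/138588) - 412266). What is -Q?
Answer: -2 + I*sqrt(29144347544588742459560694)/8407926078 ≈ -2.0 + 642.08*I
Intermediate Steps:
Q = 2 - I*sqrt(29144347544588742459560694)/8407926078 (Q = 2 - sqrt((158472/121337 - 334*167/138588) - 412266) = 2 - sqrt((158472*(1/121337) - 55778*1/138588) - 412266) = 2 - sqrt((158472/121337 - 27889/69294) - 412266) = 2 - sqrt(7597191175/8407926078 - 412266) = 2 - sqrt(-3466294455281573/8407926078) = 2 - I*sqrt(29144347544588742459560694)/8407926078 ≈ 2.0 - 642.08*I)
-Q = -(2 - I*sqrt(29144347544588742459560694)/8407926078) = -2 + I*sqrt(29144347544588742459560694)/8407926078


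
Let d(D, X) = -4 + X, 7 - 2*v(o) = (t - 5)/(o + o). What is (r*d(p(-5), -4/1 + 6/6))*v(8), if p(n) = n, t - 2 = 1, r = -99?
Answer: 39501/16 ≈ 2468.8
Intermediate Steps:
t = 3 (t = 2 + 1 = 3)
v(o) = 7/2 + 1/(2*o) (v(o) = 7/2 - (3 - 5)/(2*(o + o)) = 7/2 - (-1)/(2*o) = 7/2 + 1/(2*o))
(r*d(p(-5), -4/1 + 6/6))*v(8) = (-99*(-4 + (-4/1 + 6/6)))*((½)*(1 + 7*8)/8) = (-99*(-4 + (-4*1 + 6*(⅙))))*((½)*(⅛)*(1 + 56)) = (-99*(-4 + (-4 + 1)))*((½)*(⅛)*57) = -99*(-4 - 3)*(57/16) = -99*(-7)*(57/16) = 693*(57/16) = 39501/16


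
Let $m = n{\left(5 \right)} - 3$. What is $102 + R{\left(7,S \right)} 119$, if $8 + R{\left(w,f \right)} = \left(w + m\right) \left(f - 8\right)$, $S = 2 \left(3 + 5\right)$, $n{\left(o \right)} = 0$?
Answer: $2958$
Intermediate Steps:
$S = 16$ ($S = 2 \cdot 8 = 16$)
$m = -3$ ($m = 0 - 3 = -3$)
$R{\left(w,f \right)} = -8 + \left(-8 + f\right) \left(-3 + w\right)$ ($R{\left(w,f \right)} = -8 + \left(w - 3\right) \left(f - 8\right) = -8 + \left(-3 + w\right) \left(-8 + f\right) = -8 + \left(-8 + f\right) \left(-3 + w\right)$)
$102 + R{\left(7,S \right)} 119 = 102 + \left(16 - 56 - 48 + 16 \cdot 7\right) 119 = 102 + \left(16 - 56 - 48 + 112\right) 119 = 102 + 24 \cdot 119 = 102 + 2856 = 2958$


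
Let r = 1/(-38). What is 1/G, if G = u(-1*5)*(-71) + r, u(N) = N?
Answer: 38/13489 ≈ 0.0028171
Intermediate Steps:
r = -1/38 ≈ -0.026316
G = 13489/38 (G = -1*5*(-71) - 1/38 = -5*(-71) - 1/38 = 355 - 1/38 = 13489/38 ≈ 354.97)
1/G = 1/(13489/38) = 38/13489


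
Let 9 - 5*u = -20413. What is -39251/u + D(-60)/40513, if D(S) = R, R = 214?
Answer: -7946508507/827356486 ≈ -9.6047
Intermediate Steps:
u = 20422/5 (u = 9/5 - 1/5*(-20413) = 9/5 + 20413/5 = 20422/5 ≈ 4084.4)
D(S) = 214
-39251/u + D(-60)/40513 = -39251/20422/5 + 214/40513 = -39251*5/20422 + 214*(1/40513) = -196255/20422 + 214/40513 = -7946508507/827356486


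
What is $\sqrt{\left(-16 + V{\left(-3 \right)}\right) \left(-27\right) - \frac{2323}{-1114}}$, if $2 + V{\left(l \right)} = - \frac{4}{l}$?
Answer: $\frac{\sqrt{561036022}}{1114} \approx 21.262$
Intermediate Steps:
$V{\left(l \right)} = -2 - \frac{4}{l}$
$\sqrt{\left(-16 + V{\left(-3 \right)}\right) \left(-27\right) - \frac{2323}{-1114}} = \sqrt{\left(-16 - \left(2 + \frac{4}{-3}\right)\right) \left(-27\right) - \frac{2323}{-1114}} = \sqrt{\left(-16 - \frac{2}{3}\right) \left(-27\right) - - \frac{2323}{1114}} = \sqrt{\left(-16 + \left(-2 + \frac{4}{3}\right)\right) \left(-27\right) + \frac{2323}{1114}} = \sqrt{\left(-16 - \frac{2}{3}\right) \left(-27\right) + \frac{2323}{1114}} = \sqrt{\left(- \frac{50}{3}\right) \left(-27\right) + \frac{2323}{1114}} = \sqrt{450 + \frac{2323}{1114}} = \sqrt{\frac{503623}{1114}} = \frac{\sqrt{561036022}}{1114}$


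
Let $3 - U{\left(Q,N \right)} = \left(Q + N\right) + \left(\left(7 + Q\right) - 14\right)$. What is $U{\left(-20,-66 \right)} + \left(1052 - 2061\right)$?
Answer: $-893$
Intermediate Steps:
$U{\left(Q,N \right)} = 10 - N - 2 Q$ ($U{\left(Q,N \right)} = 3 - \left(\left(Q + N\right) + \left(\left(7 + Q\right) - 14\right)\right) = 3 - \left(\left(N + Q\right) + \left(-7 + Q\right)\right) = 3 - \left(-7 + N + 2 Q\right) = 10 - N - 2 Q$)
$U{\left(-20,-66 \right)} + \left(1052 - 2061\right) = \left(10 - -66 - -40\right) + \left(1052 - 2061\right) = \left(10 + 66 + 40\right) - 1009 = 116 - 1009 = -893$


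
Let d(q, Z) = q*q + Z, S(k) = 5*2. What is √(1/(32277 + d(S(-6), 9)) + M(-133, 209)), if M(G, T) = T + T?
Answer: √438420584714/32386 ≈ 20.445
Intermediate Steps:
S(k) = 10
d(q, Z) = Z + q² (d(q, Z) = q² + Z = Z + q²)
M(G, T) = 2*T
√(1/(32277 + d(S(-6), 9)) + M(-133, 209)) = √(1/(32277 + (9 + 10²)) + 2*209) = √(1/(32277 + (9 + 100)) + 418) = √(1/(32277 + 109) + 418) = √(1/32386 + 418) = √(13537349/32386) = √438420584714/32386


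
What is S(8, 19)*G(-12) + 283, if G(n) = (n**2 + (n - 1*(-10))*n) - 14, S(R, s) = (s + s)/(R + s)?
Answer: 13493/27 ≈ 499.74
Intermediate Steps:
S(R, s) = 2*s/(R + s) (S(R, s) = (2*s)/(R + s) = 2*s/(R + s))
G(n) = -14 + n**2 + n*(10 + n) (G(n) = (n**2 + (n + 10)*n) - 14 = (n**2 + (10 + n)*n) - 14 = (n**2 + n*(10 + n)) - 14 = -14 + n**2 + n*(10 + n))
S(8, 19)*G(-12) + 283 = (2*19/(8 + 19))*(-14 + 2*(-12)**2 + 10*(-12)) + 283 = (2*19/27)*(-14 + 2*144 - 120) + 283 = (2*19*(1/27))*(-14 + 288 - 120) + 283 = (38/27)*154 + 283 = 5852/27 + 283 = 13493/27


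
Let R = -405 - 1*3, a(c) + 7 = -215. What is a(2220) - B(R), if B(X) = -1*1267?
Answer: 1045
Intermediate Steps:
a(c) = -222 (a(c) = -7 - 215 = -222)
R = -408 (R = -405 - 3 = -408)
B(X) = -1267
a(2220) - B(R) = -222 - 1*(-1267) = -222 + 1267 = 1045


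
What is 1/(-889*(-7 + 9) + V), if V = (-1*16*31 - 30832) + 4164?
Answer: -1/28942 ≈ -3.4552e-5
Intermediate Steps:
V = -27164 (V = (-16*31 - 30832) + 4164 = (-496 - 30832) + 4164 = -31328 + 4164 = -27164)
1/(-889*(-7 + 9) + V) = 1/(-889*(-7 + 9) - 27164) = 1/(-889*2 - 27164) = 1/(-1778 - 27164) = 1/(-28942) = -1/28942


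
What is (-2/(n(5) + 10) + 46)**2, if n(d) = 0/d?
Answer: 52441/25 ≈ 2097.6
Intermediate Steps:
n(d) = 0
(-2/(n(5) + 10) + 46)**2 = (-2/(0 + 10) + 46)**2 = (-2/10 + 46)**2 = (-2*1/10 + 46)**2 = (-1/5 + 46)**2 = (229/5)**2 = 52441/25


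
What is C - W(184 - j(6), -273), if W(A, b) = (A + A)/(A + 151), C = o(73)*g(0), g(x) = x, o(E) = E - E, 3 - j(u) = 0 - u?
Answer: -175/163 ≈ -1.0736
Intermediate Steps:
j(u) = 3 + u (j(u) = 3 - (0 - u) = 3 - (-1)*u = 3 + u)
o(E) = 0
C = 0 (C = 0*0 = 0)
W(A, b) = 2*A/(151 + A) (W(A, b) = (2*A)/(151 + A) = 2*A/(151 + A))
C - W(184 - j(6), -273) = 0 - 2*(184 - (3 + 6))/(151 + (184 - (3 + 6))) = 0 - 2*(184 - 1*9)/(151 + (184 - 1*9)) = 0 - 2*(184 - 9)/(151 + (184 - 9)) = 0 - 2*175/(151 + 175) = 0 - 2*175/326 = 0 - 1*175/163 = 0 - 175/163 = -175/163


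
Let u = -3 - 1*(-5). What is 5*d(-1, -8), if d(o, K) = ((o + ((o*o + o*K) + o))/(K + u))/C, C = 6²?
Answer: -35/216 ≈ -0.16204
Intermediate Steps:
u = 2 (u = -3 + 5 = 2)
C = 36
d(o, K) = (o² + 2*o + K*o)/(36*(2 + K)) (d(o, K) = ((o + ((o*o + o*K) + o))/(K + 2))/36 = ((o + ((o² + K*o) + o))/(2 + K))*(1/36) = ((o + (o + o² + K*o))/(2 + K))*(1/36) = ((o² + 2*o + K*o)/(2 + K))*(1/36) = (o² + 2*o + K*o)/(36*(2 + K)))
5*d(-1, -8) = 5*((1/36)*(-1)*(2 - 8 - 1)/(2 - 8)) = 5*((1/36)*(-1)*(-7)/(-6)) = 5*((1/36)*(-1)*(-⅙)*(-7)) = 5*(-7/216) = -35/216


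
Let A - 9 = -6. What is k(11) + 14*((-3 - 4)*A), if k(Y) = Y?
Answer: -283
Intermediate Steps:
A = 3 (A = 9 - 6 = 3)
k(11) + 14*((-3 - 4)*A) = 11 + 14*((-3 - 4)*3) = 11 + 14*(-7*3) = 11 + 14*(-21) = 11 - 294 = -283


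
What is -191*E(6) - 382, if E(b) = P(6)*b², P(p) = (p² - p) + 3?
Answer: -227290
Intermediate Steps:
P(p) = 3 + p² - p
E(b) = 33*b² (E(b) = (3 + 6² - 1*6)*b² = (3 + 36 - 6)*b² = 33*b²)
-191*E(6) - 382 = -6303*6² - 382 = -6303*36 - 382 = -191*1188 - 382 = -226908 - 382 = -227290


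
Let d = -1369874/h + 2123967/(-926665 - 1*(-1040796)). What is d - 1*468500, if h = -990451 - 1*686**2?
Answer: -78119469230351557/166750755157 ≈ -4.6848e+5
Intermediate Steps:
h = -1461047 (h = -990451 - 1*470596 = -990451 - 470596 = -1461047)
d = 3259560702943/166750755157 (d = -1369874/(-1461047) + 2123967/(-926665 - 1*(-1040796)) = -1369874*(-1/1461047) + 2123967/(-926665 + 1040796) = 1369874/1461047 + 2123967/114131 = 3259560702943/166750755157 ≈ 19.547)
d - 1*468500 = 3259560702943/166750755157 - 1*468500 = 3259560702943/166750755157 - 468500 = -78119469230351557/166750755157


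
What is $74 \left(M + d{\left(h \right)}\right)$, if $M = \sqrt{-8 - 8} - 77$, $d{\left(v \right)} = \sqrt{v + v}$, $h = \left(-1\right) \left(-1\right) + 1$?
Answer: $-5550 + 296 i \approx -5550.0 + 296.0 i$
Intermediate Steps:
$h = 2$ ($h = 1 + 1 = 2$)
$d{\left(v \right)} = \sqrt{2} \sqrt{v}$ ($d{\left(v \right)} = \sqrt{2 v} = \sqrt{2} \sqrt{v}$)
$M = -77 + 4 i$ ($M = \sqrt{-16} - 77 = 4 i - 77 = -77 + 4 i \approx -77.0 + 4.0 i$)
$74 \left(M + d{\left(h \right)}\right) = 74 \left(\left(-77 + 4 i\right) + \sqrt{2} \sqrt{2}\right) = 74 \left(\left(-77 + 4 i\right) + 2\right) = 74 \left(-75 + 4 i\right) = -5550 + 296 i$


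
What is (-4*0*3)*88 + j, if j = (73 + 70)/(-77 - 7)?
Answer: -143/84 ≈ -1.7024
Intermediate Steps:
j = -143/84 (j = 143/(-84) = 143*(-1/84) = -143/84 ≈ -1.7024)
(-4*0*3)*88 + j = (-4*0*3)*88 - 143/84 = (0*3)*88 - 143/84 = 0*88 - 143/84 = 0 - 143/84 = -143/84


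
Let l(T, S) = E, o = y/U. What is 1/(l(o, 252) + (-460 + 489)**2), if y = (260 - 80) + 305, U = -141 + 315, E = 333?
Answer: 1/1174 ≈ 0.00085179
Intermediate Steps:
U = 174
y = 485 (y = 180 + 305 = 485)
o = 485/174 ≈ 2.7874
l(T, S) = 333
1/(l(o, 252) + (-460 + 489)**2) = 1/(333 + (-460 + 489)**2) = 1/(333 + 29**2) = 1/(333 + 841) = 1/1174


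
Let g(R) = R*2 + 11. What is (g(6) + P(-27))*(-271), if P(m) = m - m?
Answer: -6233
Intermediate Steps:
P(m) = 0
g(R) = 11 + 2*R (g(R) = 2*R + 11 = 11 + 2*R)
(g(6) + P(-27))*(-271) = ((11 + 2*6) + 0)*(-271) = ((11 + 12) + 0)*(-271) = (23 + 0)*(-271) = 23*(-271) = -6233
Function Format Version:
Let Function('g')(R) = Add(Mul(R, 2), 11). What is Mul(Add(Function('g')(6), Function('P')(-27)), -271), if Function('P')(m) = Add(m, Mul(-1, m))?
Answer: -6233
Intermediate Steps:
Function('P')(m) = 0
Function('g')(R) = Add(11, Mul(2, R)) (Function('g')(R) = Add(Mul(2, R), 11) = Add(11, Mul(2, R)))
Mul(Add(Function('g')(6), Function('P')(-27)), -271) = Mul(Add(Add(11, Mul(2, 6)), 0), -271) = Mul(Add(Add(11, 12), 0), -271) = Mul(Add(23, 0), -271) = Mul(23, -271) = -6233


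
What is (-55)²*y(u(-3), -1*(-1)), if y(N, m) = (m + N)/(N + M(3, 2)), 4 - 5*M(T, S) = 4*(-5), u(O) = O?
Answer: -30250/9 ≈ -3361.1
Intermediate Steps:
M(T, S) = 24/5 (M(T, S) = ⅘ - 4*(-5)/5 = ⅘ - ⅕*(-20) = ⅘ + 4 = 24/5)
y(N, m) = (N + m)/(24/5 + N) (y(N, m) = (m + N)/(N + 24/5) = (N + m)/(24/5 + N))
(-55)²*y(u(-3), -1*(-1)) = (-55)²*(5*(-3 - 1*(-1))/(24 + 5*(-3))) = 3025*(5*(-3 + 1)/(24 - 15)) = 3025*(5*(-2)/9) = 3025*(5*(⅑)*(-2)) = 3025*(-10/9) = -30250/9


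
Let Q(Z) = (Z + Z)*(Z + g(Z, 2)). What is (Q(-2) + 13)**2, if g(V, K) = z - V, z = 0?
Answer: 169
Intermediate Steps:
g(V, K) = -V (g(V, K) = 0 - V = -V)
Q(Z) = 0 (Q(Z) = (Z + Z)*(Z - Z) = (2*Z)*0 = 0)
(Q(-2) + 13)**2 = (0 + 13)**2 = 13**2 = 169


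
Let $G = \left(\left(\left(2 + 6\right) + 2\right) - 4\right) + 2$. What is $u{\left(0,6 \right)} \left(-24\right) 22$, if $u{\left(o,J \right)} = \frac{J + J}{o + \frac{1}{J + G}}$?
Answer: $-88704$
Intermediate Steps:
$G = 8$ ($G = \left(\left(8 + 2\right) - 4\right) + 2 = \left(10 - 4\right) + 2 = 6 + 2 = 8$)
$u{\left(o,J \right)} = \frac{2 J}{o + \frac{1}{8 + J}}$ ($u{\left(o,J \right)} = \frac{J + J}{o + \frac{1}{J + 8}} = \frac{2 J}{o + \frac{1}{8 + J}}$)
$u{\left(0,6 \right)} \left(-24\right) 22 = 2 \cdot 6 \frac{1}{1 + 8 \cdot 0 + 6 \cdot 0} \left(8 + 6\right) \left(-24\right) 22 = 2 \cdot 6 \frac{1}{1 + 0 + 0} \cdot 14 \left(-24\right) 22 = 2 \cdot 6 \cdot 1^{-1} \cdot 14 \left(-24\right) 22 = 2 \cdot 6 \cdot 1 \cdot 14 \left(-24\right) 22 = 168 \left(-24\right) 22 = \left(-4032\right) 22 = -88704$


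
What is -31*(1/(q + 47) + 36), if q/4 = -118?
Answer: -474269/425 ≈ -1115.9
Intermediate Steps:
q = -472 (q = 4*(-118) = -472)
-31*(1/(q + 47) + 36) = -31*(1/(-472 + 47) + 36) = -31*(1/(-425) + 36) = -31*(-1/425 + 36) = -31*15299/425 = -474269/425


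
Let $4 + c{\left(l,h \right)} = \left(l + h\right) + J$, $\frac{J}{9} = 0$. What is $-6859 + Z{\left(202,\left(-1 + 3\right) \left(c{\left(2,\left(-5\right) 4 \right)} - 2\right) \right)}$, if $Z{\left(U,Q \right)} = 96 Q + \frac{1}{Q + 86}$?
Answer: $- \frac{435745}{38} \approx -11467.0$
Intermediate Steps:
$J = 0$ ($J = 9 \cdot 0 = 0$)
$c{\left(l,h \right)} = -4 + h + l$ ($c{\left(l,h \right)} = -4 + \left(\left(l + h\right) + 0\right) = -4 + \left(\left(h + l\right) + 0\right) = -4 + \left(h + l\right) = -4 + h + l$)
$Z{\left(U,Q \right)} = \frac{1}{86 + Q} + 96 Q$ ($Z{\left(U,Q \right)} = 96 Q + \frac{1}{86 + Q} = \frac{1}{86 + Q} + 96 Q$)
$-6859 + Z{\left(202,\left(-1 + 3\right) \left(c{\left(2,\left(-5\right) 4 \right)} - 2\right) \right)} = -6859 + \frac{1 + 96 \left(\left(-1 + 3\right) \left(\left(-4 - 20 + 2\right) - 2\right)\right)^{2} + 8256 \left(-1 + 3\right) \left(\left(-4 - 20 + 2\right) - 2\right)}{86 + \left(-1 + 3\right) \left(\left(-4 - 20 + 2\right) - 2\right)} = -6859 + \frac{1 + 96 \left(2 \left(\left(-4 - 20 + 2\right) - 2\right)\right)^{2} + 8256 \cdot 2 \left(\left(-4 - 20 + 2\right) - 2\right)}{86 + 2 \left(\left(-4 - 20 + 2\right) - 2\right)} = -6859 + \frac{1 + 96 \left(2 \left(-22 - 2\right)\right)^{2} + 8256 \cdot 2 \left(-22 - 2\right)}{86 + 2 \left(-22 - 2\right)} = -6859 + \frac{1 + 96 \left(2 \left(-24\right)\right)^{2} + 8256 \cdot 2 \left(-24\right)}{86 + 2 \left(-24\right)} = -6859 + \frac{1 + 96 \left(-48\right)^{2} + 8256 \left(-48\right)}{86 - 48} = -6859 + \frac{1 + 96 \cdot 2304 - 396288}{38} = -6859 + \frac{1 + 221184 - 396288}{38} = -6859 + \frac{1}{38} \left(-175103\right) = -6859 - \frac{175103}{38} = - \frac{435745}{38}$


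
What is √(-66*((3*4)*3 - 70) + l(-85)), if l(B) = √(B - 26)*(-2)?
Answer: √(2244 - 2*I*√111) ≈ 47.371 - 0.2224*I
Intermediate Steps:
l(B) = -2*√(-26 + B) (l(B) = √(-26 + B)*(-2) = -2*√(-26 + B))
√(-66*((3*4)*3 - 70) + l(-85)) = √(-66*((3*4)*3 - 70) - 2*√(-26 - 85)) = √(-66*(12*3 - 70) - 2*I*√111) = √(-66*(36 - 70) - 2*I*√111) = √(-66*(-34) - 2*I*√111) = √(2244 - 2*I*√111)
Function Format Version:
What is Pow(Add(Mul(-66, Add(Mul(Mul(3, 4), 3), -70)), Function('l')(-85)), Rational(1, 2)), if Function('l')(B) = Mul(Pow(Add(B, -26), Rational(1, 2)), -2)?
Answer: Pow(Add(2244, Mul(-2, I, Pow(111, Rational(1, 2)))), Rational(1, 2)) ≈ Add(47.371, Mul(-0.2224, I))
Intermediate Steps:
Function('l')(B) = Mul(-2, Pow(Add(-26, B), Rational(1, 2))) (Function('l')(B) = Mul(Pow(Add(-26, B), Rational(1, 2)), -2) = Mul(-2, Pow(Add(-26, B), Rational(1, 2))))
Pow(Add(Mul(-66, Add(Mul(Mul(3, 4), 3), -70)), Function('l')(-85)), Rational(1, 2)) = Pow(Add(Mul(-66, Add(Mul(Mul(3, 4), 3), -70)), Mul(-2, Pow(Add(-26, -85), Rational(1, 2)))), Rational(1, 2)) = Pow(Add(Mul(-66, Add(Mul(12, 3), -70)), Mul(-2, Pow(-111, Rational(1, 2)))), Rational(1, 2)) = Pow(Add(Mul(-66, Add(36, -70)), Mul(-2, Mul(I, Pow(111, Rational(1, 2))))), Rational(1, 2)) = Pow(Add(Mul(-66, -34), Mul(-2, I, Pow(111, Rational(1, 2)))), Rational(1, 2)) = Pow(Add(2244, Mul(-2, I, Pow(111, Rational(1, 2)))), Rational(1, 2))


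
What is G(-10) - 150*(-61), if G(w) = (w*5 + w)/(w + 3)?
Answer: 64110/7 ≈ 9158.6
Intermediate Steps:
G(w) = 6*w/(3 + w) (G(w) = (5*w + w)/(3 + w) = (6*w)/(3 + w) = 6*w/(3 + w))
G(-10) - 150*(-61) = 6*(-10)/(3 - 10) - 150*(-61) = 6*(-10)/(-7) + 9150 = 6*(-10)*(-1/7) + 9150 = 60/7 + 9150 = 64110/7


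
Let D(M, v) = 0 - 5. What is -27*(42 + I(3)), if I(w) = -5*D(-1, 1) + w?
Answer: -1890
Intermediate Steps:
D(M, v) = -5
I(w) = 25 + w (I(w) = -5*(-5) + w = 25 + w)
-27*(42 + I(3)) = -27*(42 + (25 + 3)) = -27*(42 + 28) = -27*70 = -1890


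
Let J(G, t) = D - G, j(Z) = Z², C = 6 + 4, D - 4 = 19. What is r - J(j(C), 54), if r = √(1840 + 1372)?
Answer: 77 + 2*√803 ≈ 133.67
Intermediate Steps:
D = 23 (D = 4 + 19 = 23)
C = 10
J(G, t) = 23 - G
r = 2*√803 (r = √3212 = 2*√803 ≈ 56.674)
r - J(j(C), 54) = 2*√803 - (23 - 1*10²) = 2*√803 - (23 - 1*100) = 2*√803 - (23 - 100) = 2*√803 - 1*(-77) = 2*√803 + 77 = 77 + 2*√803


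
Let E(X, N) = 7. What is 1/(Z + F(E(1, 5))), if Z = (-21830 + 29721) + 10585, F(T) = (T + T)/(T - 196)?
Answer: 27/498850 ≈ 5.4125e-5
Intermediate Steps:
F(T) = 2*T/(-196 + T) (F(T) = (2*T)/(-196 + T) = 2*T/(-196 + T))
Z = 18476 (Z = 7891 + 10585 = 18476)
1/(Z + F(E(1, 5))) = 1/(18476 + 2*7/(-196 + 7)) = 1/(18476 + 2*7/(-189)) = 1/(18476 + 2*7*(-1/189)) = 1/(18476 - 2/27) = 1/(498850/27) = 27/498850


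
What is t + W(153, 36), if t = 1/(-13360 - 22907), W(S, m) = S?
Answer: 5548850/36267 ≈ 153.00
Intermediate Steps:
t = -1/36267 (t = 1/(-36267) = -1/36267 ≈ -2.7573e-5)
t + W(153, 36) = -1/36267 + 153 = 5548850/36267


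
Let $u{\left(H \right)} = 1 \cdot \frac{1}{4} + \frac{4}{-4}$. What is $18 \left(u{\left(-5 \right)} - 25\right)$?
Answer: $- \frac{927}{2} \approx -463.5$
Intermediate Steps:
$u{\left(H \right)} = - \frac{3}{4}$ ($u{\left(H \right)} = 1 \cdot \frac{1}{4} + 4 \left(- \frac{1}{4}\right) = \frac{1}{4} - 1 = - \frac{3}{4}$)
$18 \left(u{\left(-5 \right)} - 25\right) = 18 \left(- \frac{3}{4} - 25\right) = 18 \left(- \frac{103}{4}\right) = - \frac{927}{2}$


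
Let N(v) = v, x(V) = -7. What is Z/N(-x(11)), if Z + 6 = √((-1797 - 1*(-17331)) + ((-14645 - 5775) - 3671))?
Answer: -6/7 + I*√8557/7 ≈ -0.85714 + 13.215*I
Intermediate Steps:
Z = -6 + I*√8557 (Z = -6 + √((-1797 - 1*(-17331)) + ((-14645 - 5775) - 3671)) = -6 + √((-1797 + 17331) + (-20420 - 3671)) = -6 + √(15534 - 24091) = -6 + √(-8557) = -6 + I*√8557 ≈ -6.0 + 92.504*I)
Z/N(-x(11)) = (-6 + I*√8557)/((-1*(-7))) = (-6 + I*√8557)/7 = (-6 + I*√8557)*(⅐) = -6/7 + I*√8557/7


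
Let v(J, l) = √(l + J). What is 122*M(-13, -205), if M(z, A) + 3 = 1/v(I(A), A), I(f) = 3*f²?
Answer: -366 + 61*√125870/62935 ≈ -365.66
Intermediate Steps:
v(J, l) = √(J + l)
M(z, A) = -3 + (A + 3*A²)^(-½) (M(z, A) = -3 + 1/(√(3*A² + A)) = -3 + 1/(√(A + 3*A²)) = -3 + (A + 3*A²)^(-½))
122*M(-13, -205) = 122*(-3 + (-205 + 3*(-205)²)^(-½)) = 122*(-3 + (-205 + 3*42025)^(-½)) = 122*(-3 + (-205 + 126075)^(-½)) = 122*(-3 + 125870^(-½)) = 122*(-3 + √125870/125870) = -366 + 61*√125870/62935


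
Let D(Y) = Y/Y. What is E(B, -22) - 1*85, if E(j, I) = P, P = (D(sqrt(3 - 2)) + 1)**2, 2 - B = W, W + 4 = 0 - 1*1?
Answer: -81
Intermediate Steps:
W = -5 (W = -4 + (0 - 1*1) = -4 + (0 - 1) = -4 - 1 = -5)
B = 7 (B = 2 - 1*(-5) = 2 + 5 = 7)
D(Y) = 1
P = 4 (P = (1 + 1)**2 = 2**2 = 4)
E(j, I) = 4
E(B, -22) - 1*85 = 4 - 1*85 = 4 - 85 = -81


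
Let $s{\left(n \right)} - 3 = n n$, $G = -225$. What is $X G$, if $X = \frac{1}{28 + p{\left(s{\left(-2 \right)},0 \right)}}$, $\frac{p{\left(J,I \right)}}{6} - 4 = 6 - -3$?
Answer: $- \frac{225}{106} \approx -2.1226$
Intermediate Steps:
$s{\left(n \right)} = 3 + n^{2}$ ($s{\left(n \right)} = 3 + n n = 3 + n^{2}$)
$p{\left(J,I \right)} = 78$ ($p{\left(J,I \right)} = 24 + 6 \left(6 - -3\right) = 24 + 6 \left(6 + 3\right) = 24 + 6 \cdot 9 = 24 + 54 = 78$)
$X = \frac{1}{106}$ ($X = \frac{1}{28 + 78} = \frac{1}{106} \approx 0.009434$)
$X G = \frac{1}{106} \left(-225\right) = - \frac{225}{106}$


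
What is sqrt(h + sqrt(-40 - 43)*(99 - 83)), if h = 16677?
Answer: sqrt(16677 + 16*I*sqrt(83)) ≈ 129.14 + 0.5644*I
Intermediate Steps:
sqrt(h + sqrt(-40 - 43)*(99 - 83)) = sqrt(16677 + sqrt(-40 - 43)*(99 - 83)) = sqrt(16677 + sqrt(-83)*16) = sqrt(16677 + (I*sqrt(83))*16) = sqrt(16677 + 16*I*sqrt(83))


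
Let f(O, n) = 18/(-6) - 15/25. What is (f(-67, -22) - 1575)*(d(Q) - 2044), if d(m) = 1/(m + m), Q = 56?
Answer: 1806920811/560 ≈ 3.2266e+6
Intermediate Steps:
f(O, n) = -18/5 (f(O, n) = 18*(-1/6) - 15*1/25 = -3 - 3/5 = -18/5)
d(m) = 1/(2*m)
(f(-67, -22) - 1575)*(d(Q) - 2044) = (-18/5 - 1575)*((1/2)/56 - 2044) = -7893*((1/2)*(1/56) - 2044)/5 = -7893*(1/112 - 2044)/5 = -7893/5*(-228927/112) = 1806920811/560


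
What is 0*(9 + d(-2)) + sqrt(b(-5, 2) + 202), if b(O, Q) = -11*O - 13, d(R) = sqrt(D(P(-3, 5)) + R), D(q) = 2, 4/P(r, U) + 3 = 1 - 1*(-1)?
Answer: 2*sqrt(61) ≈ 15.620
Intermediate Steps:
P(r, U) = -4 (P(r, U) = 4/(-3 + (1 - 1*(-1))) = 4/(-3 + (1 + 1)) = 4/(-3 + 2) = 4/(-1) = 4*(-1) = -4)
d(R) = sqrt(2 + R)
b(O, Q) = -13 - 11*O
0*(9 + d(-2)) + sqrt(b(-5, 2) + 202) = 0*(9 + sqrt(2 - 2)) + sqrt((-13 - 11*(-5)) + 202) = 0*(9 + sqrt(0)) + sqrt((-13 + 55) + 202) = 0*(9 + 0) + sqrt(42 + 202) = 0*9 + sqrt(244) = 0 + 2*sqrt(61) = 2*sqrt(61)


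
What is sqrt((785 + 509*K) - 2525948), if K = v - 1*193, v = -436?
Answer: 2*I*sqrt(711331) ≈ 1686.8*I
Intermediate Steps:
K = -629 (K = -436 - 1*193 = -436 - 193 = -629)
sqrt((785 + 509*K) - 2525948) = sqrt((785 + 509*(-629)) - 2525948) = sqrt((785 - 320161) - 2525948) = sqrt(-319376 - 2525948) = sqrt(-2845324) = 2*I*sqrt(711331)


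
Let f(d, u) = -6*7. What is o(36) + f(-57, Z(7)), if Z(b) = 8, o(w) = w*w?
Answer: 1254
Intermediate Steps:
o(w) = w²
f(d, u) = -42
o(36) + f(-57, Z(7)) = 36² - 42 = 1296 - 42 = 1254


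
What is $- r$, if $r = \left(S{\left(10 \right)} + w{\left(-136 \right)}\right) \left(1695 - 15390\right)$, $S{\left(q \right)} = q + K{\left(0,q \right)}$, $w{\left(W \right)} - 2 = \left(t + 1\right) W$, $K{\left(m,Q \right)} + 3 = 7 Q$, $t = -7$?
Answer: $12257025$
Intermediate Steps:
$K{\left(m,Q \right)} = -3 + 7 Q$
$w{\left(W \right)} = 2 - 6 W$ ($w{\left(W \right)} = 2 + \left(-7 + 1\right) W = 2 - 6 W$)
$S{\left(q \right)} = -3 + 8 q$ ($S{\left(q \right)} = q + \left(-3 + 7 q\right) = -3 + 8 q$)
$r = -12257025$ ($r = \left(\left(-3 + 8 \cdot 10\right) + \left(2 - -816\right)\right) \left(1695 - 15390\right) = \left(\left(-3 + 80\right) + \left(2 + 816\right)\right) \left(-13695\right) = \left(77 + 818\right) \left(-13695\right) = 895 \left(-13695\right) = -12257025$)
$- r = \left(-1\right) \left(-12257025\right) = 12257025$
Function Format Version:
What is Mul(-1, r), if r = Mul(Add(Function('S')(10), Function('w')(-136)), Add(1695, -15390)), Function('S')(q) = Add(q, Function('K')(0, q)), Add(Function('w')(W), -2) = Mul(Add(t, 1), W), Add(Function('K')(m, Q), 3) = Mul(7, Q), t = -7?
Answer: 12257025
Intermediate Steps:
Function('K')(m, Q) = Add(-3, Mul(7, Q))
Function('w')(W) = Add(2, Mul(-6, W)) (Function('w')(W) = Add(2, Mul(Add(-7, 1), W)) = Add(2, Mul(-6, W)))
Function('S')(q) = Add(-3, Mul(8, q)) (Function('S')(q) = Add(q, Add(-3, Mul(7, q))) = Add(-3, Mul(8, q)))
r = -12257025 (r = Mul(Add(Add(-3, Mul(8, 10)), Add(2, Mul(-6, -136))), Add(1695, -15390)) = Mul(Add(Add(-3, 80), Add(2, 816)), -13695) = Mul(Add(77, 818), -13695) = Mul(895, -13695) = -12257025)
Mul(-1, r) = Mul(-1, -12257025) = 12257025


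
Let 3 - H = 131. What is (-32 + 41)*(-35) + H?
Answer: -443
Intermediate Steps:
H = -128 (H = 3 - 1*131 = 3 - 131 = -128)
(-32 + 41)*(-35) + H = (-32 + 41)*(-35) - 128 = 9*(-35) - 128 = -315 - 128 = -443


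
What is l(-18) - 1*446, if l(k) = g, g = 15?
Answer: -431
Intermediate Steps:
l(k) = 15
l(-18) - 1*446 = 15 - 1*446 = 15 - 446 = -431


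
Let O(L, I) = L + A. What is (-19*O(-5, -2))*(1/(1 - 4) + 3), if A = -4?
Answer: 456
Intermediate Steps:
O(L, I) = -4 + L (O(L, I) = L - 4 = -4 + L)
(-19*O(-5, -2))*(1/(1 - 4) + 3) = (-19*(-4 - 5))*(1/(1 - 4) + 3) = (-19*(-9))*(1/(-3) + 3) = 171*(-⅓ + 3) = 171*(8/3) = 456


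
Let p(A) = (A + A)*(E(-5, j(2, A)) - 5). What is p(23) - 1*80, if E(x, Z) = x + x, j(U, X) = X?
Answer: -770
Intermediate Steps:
E(x, Z) = 2*x
p(A) = -30*A (p(A) = (A + A)*(2*(-5) - 5) = (2*A)*(-10 - 5) = (2*A)*(-15) = -30*A)
p(23) - 1*80 = -30*23 - 1*80 = -690 - 80 = -770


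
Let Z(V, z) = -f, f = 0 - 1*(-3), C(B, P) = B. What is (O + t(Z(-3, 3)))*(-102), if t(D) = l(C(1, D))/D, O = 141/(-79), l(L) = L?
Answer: 17068/79 ≈ 216.05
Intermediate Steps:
f = 3 (f = 0 + 3 = 3)
O = -141/79 (O = 141*(-1/79) = -141/79 ≈ -1.7848)
Z(V, z) = -3 (Z(V, z) = -1*3 = -3)
t(D) = 1/D
(O + t(Z(-3, 3)))*(-102) = (-141/79 + 1/(-3))*(-102) = (-141/79 - 1/3)*(-102) = -502/237*(-102) = 17068/79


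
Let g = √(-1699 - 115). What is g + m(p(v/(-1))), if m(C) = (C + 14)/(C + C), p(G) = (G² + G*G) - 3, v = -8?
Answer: 139/250 + I*√1814 ≈ 0.556 + 42.591*I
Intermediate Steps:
p(G) = -3 + 2*G² (p(G) = (G² + G²) - 3 = 2*G² - 3 = -3 + 2*G²)
g = I*√1814 (g = √(-1814) = I*√1814 ≈ 42.591*I)
m(C) = (14 + C)/(2*C) (m(C) = (14 + C)/((2*C)) = (14 + C)*(1/(2*C)) = (14 + C)/(2*C))
g + m(p(v/(-1))) = I*√1814 + (14 + (-3 + 2*(-8/(-1))²))/(2*(-3 + 2*(-8/(-1))²)) = I*√1814 + (14 + (-3 + 2*(-8*(-1))²))/(2*(-3 + 2*(-8*(-1))²)) = I*√1814 + (14 + (-3 + 2*8²))/(2*(-3 + 2*8²)) = I*√1814 + (14 + (-3 + 2*64))/(2*(-3 + 2*64)) = I*√1814 + (14 + (-3 + 128))/(2*(-3 + 128)) = I*√1814 + (½)*(14 + 125)/125 = I*√1814 + (½)*(1/125)*139 = I*√1814 + 139/250 = 139/250 + I*√1814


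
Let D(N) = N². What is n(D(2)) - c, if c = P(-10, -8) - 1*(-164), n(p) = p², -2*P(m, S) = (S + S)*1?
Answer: -156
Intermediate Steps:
P(m, S) = -S (P(m, S) = -(S + S)/2 = -2*S/2 = -S)
c = 172 (c = -1*(-8) - 1*(-164) = 8 + 164 = 172)
n(D(2)) - c = (2²)² - 1*172 = 4² - 172 = 16 - 172 = -156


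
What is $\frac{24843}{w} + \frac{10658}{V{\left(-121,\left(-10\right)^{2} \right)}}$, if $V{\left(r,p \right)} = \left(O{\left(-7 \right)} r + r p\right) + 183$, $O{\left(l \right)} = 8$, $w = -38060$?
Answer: $- \frac{145149107}{98080620} \approx -1.4799$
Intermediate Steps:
$V{\left(r,p \right)} = 183 + 8 r + p r$ ($V{\left(r,p \right)} = \left(8 r + r p\right) + 183 = \left(8 r + p r\right) + 183 = 183 + 8 r + p r$)
$\frac{24843}{w} + \frac{10658}{V{\left(-121,\left(-10\right)^{2} \right)}} = \frac{24843}{-38060} + \frac{10658}{183 + 8 \left(-121\right) + \left(-10\right)^{2} \left(-121\right)} = 24843 \left(- \frac{1}{38060}\right) + \frac{10658}{183 - 968 + 100 \left(-121\right)} = - \frac{24843}{38060} + \frac{10658}{183 - 968 - 12100} = - \frac{24843}{38060} + \frac{10658}{-12885} = - \frac{24843}{38060} + 10658 \left(- \frac{1}{12885}\right) = - \frac{24843}{38060} - \frac{10658}{12885} = - \frac{145149107}{98080620}$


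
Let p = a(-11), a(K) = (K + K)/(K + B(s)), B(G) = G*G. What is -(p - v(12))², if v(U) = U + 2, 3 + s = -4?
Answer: -76729/361 ≈ -212.55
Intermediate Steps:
s = -7 (s = -3 - 4 = -7)
v(U) = 2 + U
B(G) = G²
a(K) = 2*K/(49 + K) (a(K) = (K + K)/(K + (-7)²) = (2*K)/(K + 49) = (2*K)/(49 + K) = 2*K/(49 + K))
p = -11/19 (p = 2*(-11)/(49 - 11) = 2*(-11)/38 = 2*(-11)*(1/38) = -11/19 ≈ -0.57895)
-(p - v(12))² = -(-11/19 - (2 + 12))² = -(-11/19 - 1*14)² = -(-11/19 - 14)² = -(-277/19)² = -1*76729/361 = -76729/361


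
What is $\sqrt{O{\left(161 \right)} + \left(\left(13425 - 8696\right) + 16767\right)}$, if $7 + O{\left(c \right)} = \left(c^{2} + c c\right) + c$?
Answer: $2 \sqrt{18373} \approx 271.09$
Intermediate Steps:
$O{\left(c \right)} = -7 + c + 2 c^{2}$ ($O{\left(c \right)} = -7 + \left(\left(c^{2} + c c\right) + c\right) = -7 + \left(\left(c^{2} + c^{2}\right) + c\right) = -7 + \left(2 c^{2} + c\right) = -7 + \left(c + 2 c^{2}\right) = -7 + c + 2 c^{2}$)
$\sqrt{O{\left(161 \right)} + \left(\left(13425 - 8696\right) + 16767\right)} = \sqrt{\left(-7 + 161 + 2 \cdot 161^{2}\right) + \left(\left(13425 - 8696\right) + 16767\right)} = \sqrt{\left(-7 + 161 + 2 \cdot 25921\right) + \left(4729 + 16767\right)} = \sqrt{\left(-7 + 161 + 51842\right) + 21496} = \sqrt{51996 + 21496} = \sqrt{73492} = 2 \sqrt{18373}$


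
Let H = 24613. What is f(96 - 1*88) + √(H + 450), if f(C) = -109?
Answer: -109 + √25063 ≈ 49.313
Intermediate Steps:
f(96 - 1*88) + √(H + 450) = -109 + √(24613 + 450) = -109 + √25063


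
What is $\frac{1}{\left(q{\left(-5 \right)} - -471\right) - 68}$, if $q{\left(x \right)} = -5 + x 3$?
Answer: $\frac{1}{383} \approx 0.002611$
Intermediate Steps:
$q{\left(x \right)} = -5 + 3 x$
$\frac{1}{\left(q{\left(-5 \right)} - -471\right) - 68} = \frac{1}{\left(\left(-5 + 3 \left(-5\right)\right) - -471\right) - 68} = \frac{1}{\left(\left(-5 - 15\right) + 471\right) - 68} = \frac{1}{\left(-20 + 471\right) - 68} = \frac{1}{451 - 68} = \frac{1}{383}$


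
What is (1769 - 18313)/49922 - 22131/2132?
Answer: -570047795/53216852 ≈ -10.712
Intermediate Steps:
(1769 - 18313)/49922 - 22131/2132 = -16544*1/49922 - 22131*1/2132 = -8272/24961 - 22131/2132 = -570047795/53216852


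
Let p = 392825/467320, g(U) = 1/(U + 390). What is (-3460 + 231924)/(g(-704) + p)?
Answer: 3352446009472/12287973 ≈ 2.7282e+5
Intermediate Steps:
g(U) = 1/(390 + U)
p = 78565/93464 (p = 392825*(1/467320) = 78565/93464 ≈ 0.84059)
(-3460 + 231924)/(g(-704) + p) = (-3460 + 231924)/(1/(390 - 704) + 78565/93464) = 228464/(1/(-314) + 78565/93464) = 228464/(-1/314 + 78565/93464) = 228464/(12287973/14673848) = 228464*(14673848/12287973) = 3352446009472/12287973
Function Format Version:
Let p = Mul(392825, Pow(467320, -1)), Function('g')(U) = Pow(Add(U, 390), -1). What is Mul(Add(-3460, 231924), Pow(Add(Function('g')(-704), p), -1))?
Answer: Rational(3352446009472, 12287973) ≈ 2.7282e+5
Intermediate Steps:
Function('g')(U) = Pow(Add(390, U), -1)
p = Rational(78565, 93464) (p = Mul(392825, Rational(1, 467320)) = Rational(78565, 93464) ≈ 0.84059)
Mul(Add(-3460, 231924), Pow(Add(Function('g')(-704), p), -1)) = Mul(Add(-3460, 231924), Pow(Add(Pow(Add(390, -704), -1), Rational(78565, 93464)), -1)) = Mul(228464, Pow(Add(Pow(-314, -1), Rational(78565, 93464)), -1)) = Mul(228464, Pow(Add(Rational(-1, 314), Rational(78565, 93464)), -1)) = Mul(228464, Pow(Rational(12287973, 14673848), -1)) = Mul(228464, Rational(14673848, 12287973)) = Rational(3352446009472, 12287973)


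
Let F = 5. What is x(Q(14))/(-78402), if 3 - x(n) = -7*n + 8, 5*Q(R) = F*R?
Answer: -31/26134 ≈ -0.0011862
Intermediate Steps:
Q(R) = R (Q(R) = (5*R)/5 = R)
x(n) = -5 + 7*n (x(n) = 3 - (-7*n + 8) = 3 - (8 - 7*n) = 3 + (-8 + 7*n) = -5 + 7*n)
x(Q(14))/(-78402) = (-5 + 7*14)/(-78402) = (-5 + 98)*(-1/78402) = 93*(-1/78402) = -31/26134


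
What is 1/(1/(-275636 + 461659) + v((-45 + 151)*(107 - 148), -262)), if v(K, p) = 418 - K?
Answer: 186023/886213573 ≈ 0.00020991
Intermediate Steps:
1/(1/(-275636 + 461659) + v((-45 + 151)*(107 - 148), -262)) = 1/(1/(-275636 + 461659) + (418 - (-45 + 151)*(107 - 148))) = 1/(1/186023 + (418 - 106*(-41))) = 1/(1/186023 + (418 - 1*(-4346))) = 1/(1/186023 + (418 + 4346)) = 1/(1/186023 + 4764) = 1/(886213573/186023) = 186023/886213573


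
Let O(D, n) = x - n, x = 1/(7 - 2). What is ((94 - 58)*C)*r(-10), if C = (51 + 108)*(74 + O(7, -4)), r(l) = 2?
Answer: 4476168/5 ≈ 8.9523e+5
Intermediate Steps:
x = 1/5 ≈ 0.20000
O(D, n) = 1/5 - n
C = 62169/5 (C = (51 + 108)*(74 + (1/5 - 1*(-4))) = 159*(74 + (1/5 + 4)) = 159*(74 + 21/5) = 159*(391/5) = 62169/5 ≈ 12434.)
((94 - 58)*C)*r(-10) = ((94 - 58)*(62169/5))*2 = (36*(62169/5))*2 = (2238084/5)*2 = 4476168/5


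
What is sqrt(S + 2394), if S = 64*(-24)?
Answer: sqrt(858) ≈ 29.292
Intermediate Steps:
S = -1536
sqrt(S + 2394) = sqrt(-1536 + 2394) = sqrt(858)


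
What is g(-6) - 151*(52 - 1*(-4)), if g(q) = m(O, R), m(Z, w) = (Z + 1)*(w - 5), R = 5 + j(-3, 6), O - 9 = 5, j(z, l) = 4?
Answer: -8396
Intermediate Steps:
O = 14 (O = 9 + 5 = 14)
R = 9 (R = 5 + 4 = 9)
m(Z, w) = (1 + Z)*(-5 + w)
g(q) = 60 (g(q) = -5 + 9 - 5*14 + 14*9 = -5 + 9 - 70 + 126 = 60)
g(-6) - 151*(52 - 1*(-4)) = 60 - 151*(52 - 1*(-4)) = 60 - 151*(52 + 4) = 60 - 151*56 = 60 - 8456 = -8396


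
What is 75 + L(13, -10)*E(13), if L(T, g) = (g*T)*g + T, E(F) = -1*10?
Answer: -13055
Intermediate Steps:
E(F) = -10
L(T, g) = T + T*g² (L(T, g) = (T*g)*g + T = T*g² + T = T + T*g²)
75 + L(13, -10)*E(13) = 75 + (13*(1 + (-10)²))*(-10) = 75 + (13*(1 + 100))*(-10) = 75 + (13*101)*(-10) = 75 + 1313*(-10) = 75 - 13130 = -13055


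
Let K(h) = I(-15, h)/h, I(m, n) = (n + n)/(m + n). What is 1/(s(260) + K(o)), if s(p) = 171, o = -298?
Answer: 313/53521 ≈ 0.0058482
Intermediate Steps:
I(m, n) = 2*n/(m + n) (I(m, n) = (2*n)/(m + n) = 2*n/(m + n))
K(h) = 2/(-15 + h) (K(h) = (2*h/(-15 + h))/h = 2/(-15 + h))
1/(s(260) + K(o)) = 1/(171 + 2/(-15 - 298)) = 1/(171 + 2/(-313)) = 1/(171 + 2*(-1/313)) = 1/(171 - 2/313) = 1/(53521/313) = 313/53521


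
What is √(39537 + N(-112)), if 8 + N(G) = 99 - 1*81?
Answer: √39547 ≈ 198.86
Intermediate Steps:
N(G) = 10 (N(G) = -8 + (99 - 1*81) = -8 + (99 - 81) = -8 + 18 = 10)
√(39537 + N(-112)) = √(39537 + 10) = √39547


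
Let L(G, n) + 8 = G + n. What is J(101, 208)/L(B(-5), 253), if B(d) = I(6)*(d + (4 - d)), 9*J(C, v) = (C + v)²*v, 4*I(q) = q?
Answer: 2206672/251 ≈ 8791.5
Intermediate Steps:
I(q) = q/4
J(C, v) = v*(C + v)²/9 (J(C, v) = ((C + v)²*v)/9 = (v*(C + v)²)/9 = v*(C + v)²/9)
B(d) = 6 (B(d) = ((¼)*6)*(d + (4 - d)) = (3/2)*4 = 6)
L(G, n) = -8 + G + n (L(G, n) = -8 + (G + n) = -8 + G + n)
J(101, 208)/L(B(-5), 253) = ((⅑)*208*(101 + 208)²)/(-8 + 6 + 253) = ((⅑)*208*309²)/251 = ((⅑)*208*95481)*(1/251) = 2206672*(1/251) = 2206672/251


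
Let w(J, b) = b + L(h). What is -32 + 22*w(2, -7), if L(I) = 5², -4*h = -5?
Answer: 364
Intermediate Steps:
h = 5/4 (h = -¼*(-5) = 5/4 ≈ 1.2500)
L(I) = 25
w(J, b) = 25 + b (w(J, b) = b + 25 = 25 + b)
-32 + 22*w(2, -7) = -32 + 22*(25 - 7) = -32 + 22*18 = -32 + 396 = 364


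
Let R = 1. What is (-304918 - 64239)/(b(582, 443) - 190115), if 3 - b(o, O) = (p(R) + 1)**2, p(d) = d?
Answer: 369157/190116 ≈ 1.9417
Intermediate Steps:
b(o, O) = -1 (b(o, O) = 3 - (1 + 1)**2 = 3 - 1*2**2 = 3 - 1*4 = 3 - 4 = -1)
(-304918 - 64239)/(b(582, 443) - 190115) = (-304918 - 64239)/(-1 - 190115) = -369157/(-190116) = -369157*(-1/190116) = 369157/190116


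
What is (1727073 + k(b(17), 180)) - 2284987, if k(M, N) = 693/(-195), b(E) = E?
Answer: -36264641/65 ≈ -5.5792e+5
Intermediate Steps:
k(M, N) = -231/65 (k(M, N) = 693*(-1/195) = -231/65)
(1727073 + k(b(17), 180)) - 2284987 = (1727073 - 231/65) - 2284987 = 112259514/65 - 2284987 = -36264641/65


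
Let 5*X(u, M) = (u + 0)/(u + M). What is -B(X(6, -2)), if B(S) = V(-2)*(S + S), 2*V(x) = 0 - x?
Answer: -3/5 ≈ -0.60000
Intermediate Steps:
V(x) = -x/2 (V(x) = (0 - x)/2 = (-x)/2 = -x/2)
X(u, M) = u/(5*(M + u)) (X(u, M) = ((u + 0)/(u + M))/5 = (u/(M + u))/5 = u/(5*(M + u)))
B(S) = 2*S (B(S) = (-1/2*(-2))*(S + S) = 1*(2*S) = 2*S)
-B(X(6, -2)) = -2*(1/5)*6/(-2 + 6) = -2*(1/5)*6/4 = -2*(1/5)*6*(1/4) = -2*3/10 = -1*3/5 = -3/5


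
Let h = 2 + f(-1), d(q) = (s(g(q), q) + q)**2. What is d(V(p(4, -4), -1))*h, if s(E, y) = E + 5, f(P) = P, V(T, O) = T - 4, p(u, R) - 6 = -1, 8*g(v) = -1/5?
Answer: 57121/1600 ≈ 35.701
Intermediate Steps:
g(v) = -1/40 (g(v) = (-1/5)/8 = (-1*1/5)/8 = (1/8)*(-1/5) = -1/40)
p(u, R) = 5 (p(u, R) = 6 - 1 = 5)
V(T, O) = -4 + T
s(E, y) = 5 + E
d(q) = (199/40 + q)**2 (d(q) = ((5 - 1/40) + q)**2 = (199/40 + q)**2)
h = 1 (h = 2 - 1 = 1)
d(V(p(4, -4), -1))*h = ((199 + 40*(-4 + 5))**2/1600)*1 = ((199 + 40*1)**2/1600)*1 = ((199 + 40)**2/1600)*1 = ((1/1600)*239**2)*1 = ((1/1600)*57121)*1 = (57121/1600)*1 = 57121/1600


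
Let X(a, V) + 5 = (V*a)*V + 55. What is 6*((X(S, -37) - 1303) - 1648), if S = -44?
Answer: -378822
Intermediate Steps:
X(a, V) = 50 + a*V² (X(a, V) = -5 + ((V*a)*V + 55) = -5 + (a*V² + 55) = -5 + (55 + a*V²) = 50 + a*V²)
6*((X(S, -37) - 1303) - 1648) = 6*(((50 - 44*(-37)²) - 1303) - 1648) = 6*(((50 - 44*1369) - 1303) - 1648) = 6*(((50 - 60236) - 1303) - 1648) = 6*((-60186 - 1303) - 1648) = 6*(-61489 - 1648) = 6*(-63137) = -378822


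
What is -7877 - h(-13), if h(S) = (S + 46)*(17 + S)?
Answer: -8009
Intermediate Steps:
h(S) = (17 + S)*(46 + S) (h(S) = (46 + S)*(17 + S) = (17 + S)*(46 + S))
-7877 - h(-13) = -7877 - (782 + (-13)² + 63*(-13)) = -7877 - (782 + 169 - 819) = -7877 - 1*132 = -7877 - 132 = -8009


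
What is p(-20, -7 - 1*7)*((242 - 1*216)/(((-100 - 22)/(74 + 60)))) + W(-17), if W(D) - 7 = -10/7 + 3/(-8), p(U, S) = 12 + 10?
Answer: -2128393/3416 ≈ -623.07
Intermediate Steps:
p(U, S) = 22
W(D) = 291/56 (W(D) = 7 + (-10/7 + 3/(-8)) = 7 + (-10*1/7 + 3*(-1/8)) = 7 + (-10/7 - 3/8) = 7 - 101/56 = 291/56)
p(-20, -7 - 1*7)*((242 - 1*216)/(((-100 - 22)/(74 + 60)))) + W(-17) = 22*((242 - 1*216)/(((-100 - 22)/(74 + 60)))) + 291/56 = 22*((242 - 216)/((-122/134))) + 291/56 = 22*(26/((-122*1/134))) + 291/56 = 22*(26/(-61/67)) + 291/56 = 22*(26*(-67/61)) + 291/56 = 22*(-1742/61) + 291/56 = -38324/61 + 291/56 = -2128393/3416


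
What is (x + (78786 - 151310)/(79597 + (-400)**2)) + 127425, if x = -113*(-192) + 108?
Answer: 35754748189/239597 ≈ 1.4923e+5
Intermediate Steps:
x = 21804 (x = 21696 + 108 = 21804)
(x + (78786 - 151310)/(79597 + (-400)**2)) + 127425 = (21804 + (78786 - 151310)/(79597 + (-400)**2)) + 127425 = (21804 - 72524/(79597 + 160000)) + 127425 = (21804 - 72524/239597) + 127425 = 5224100464/239597 + 127425 = 35754748189/239597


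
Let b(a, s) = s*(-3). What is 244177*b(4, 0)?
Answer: 0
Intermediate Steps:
b(a, s) = -3*s
244177*b(4, 0) = 244177*(-3*0) = 244177*0 = 0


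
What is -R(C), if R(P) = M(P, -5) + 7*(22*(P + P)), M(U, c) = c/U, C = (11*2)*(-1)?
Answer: 149067/22 ≈ 6775.8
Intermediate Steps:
C = -22 (C = 22*(-1) = -22)
R(P) = -5/P + 308*P (R(P) = -5/P + 7*(22*(P + P)) = -5/P + 7*(22*(2*P)) = -5/P + 7*(44*P) = -5/P + 308*P)
-R(C) = -(-5/(-22) + 308*(-22)) = -(-5*(-1/22) - 6776) = -(5/22 - 6776) = -1*(-149067/22) = 149067/22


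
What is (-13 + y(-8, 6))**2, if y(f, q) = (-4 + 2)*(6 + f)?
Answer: 81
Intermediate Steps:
y(f, q) = -12 - 2*f (y(f, q) = -2*(6 + f) = -12 - 2*f)
(-13 + y(-8, 6))**2 = (-13 + (-12 - 2*(-8)))**2 = (-13 + (-12 + 16))**2 = (-13 + 4)**2 = (-9)**2 = 81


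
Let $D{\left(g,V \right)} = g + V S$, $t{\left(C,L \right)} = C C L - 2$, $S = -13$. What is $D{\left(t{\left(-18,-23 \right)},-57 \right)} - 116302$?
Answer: $-123015$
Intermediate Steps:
$t{\left(C,L \right)} = -2 + L C^{2}$ ($t{\left(C,L \right)} = C^{2} L - 2 = L C^{2} - 2 = -2 + L C^{2}$)
$D{\left(g,V \right)} = g - 13 V$ ($D{\left(g,V \right)} = g + V \left(-13\right) = g - 13 V$)
$D{\left(t{\left(-18,-23 \right)},-57 \right)} - 116302 = \left(\left(-2 - 23 \left(-18\right)^{2}\right) - -741\right) - 116302 = \left(\left(-2 - 7452\right) + 741\right) - 116302 = \left(-7454 + 741\right) - 116302 = -6713 - 116302 = -123015$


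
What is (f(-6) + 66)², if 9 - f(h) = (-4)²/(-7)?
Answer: 292681/49 ≈ 5973.1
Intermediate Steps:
f(h) = 79/7 (f(h) = 9 - (-4)²/(-7) = 9 - 16*(-1)/7 = 9 - 1*(-16/7) = 9 + 16/7 = 79/7)
(f(-6) + 66)² = (79/7 + 66)² = (541/7)² = 292681/49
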